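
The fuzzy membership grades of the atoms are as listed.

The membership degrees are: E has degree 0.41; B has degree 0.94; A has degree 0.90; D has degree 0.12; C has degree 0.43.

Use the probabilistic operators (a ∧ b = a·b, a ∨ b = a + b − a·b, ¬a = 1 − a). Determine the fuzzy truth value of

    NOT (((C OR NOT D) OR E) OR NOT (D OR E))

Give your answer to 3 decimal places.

NOT D = 1 − 0.1200 = 0.8800
C OR NOT D = a + b − a·b on (0.4300, 0.8800) = 0.9316
(C OR NOT D) OR E = a + b − a·b on (0.9316, 0.4100) = 0.9596
D OR E = a + b − a·b on (0.1200, 0.4100) = 0.4808
NOT (D OR E) = 1 − 0.4808 = 0.5192
((C OR NOT D) OR E) OR NOT (D OR E) = a + b − a·b on (0.9596, 0.5192) = 0.9806
NOT (((C OR NOT D) OR E) OR NOT (D OR E)) = 1 − 0.9806 = 0.0194

0.019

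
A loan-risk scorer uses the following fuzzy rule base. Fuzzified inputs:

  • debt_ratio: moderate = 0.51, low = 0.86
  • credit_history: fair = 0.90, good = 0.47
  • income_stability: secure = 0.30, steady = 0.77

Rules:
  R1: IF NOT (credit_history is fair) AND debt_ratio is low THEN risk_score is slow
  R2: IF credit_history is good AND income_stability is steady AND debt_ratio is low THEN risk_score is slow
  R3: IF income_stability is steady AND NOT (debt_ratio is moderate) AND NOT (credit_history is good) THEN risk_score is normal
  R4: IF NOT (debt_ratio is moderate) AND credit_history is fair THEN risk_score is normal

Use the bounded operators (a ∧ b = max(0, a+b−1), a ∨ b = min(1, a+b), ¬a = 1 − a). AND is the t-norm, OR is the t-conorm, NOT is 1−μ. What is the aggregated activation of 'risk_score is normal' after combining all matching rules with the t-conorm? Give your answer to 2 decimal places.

R1: ¬fair=1−0.90=0.10, low=0.86; AND[max(0, a+b−1)] → w = 0.00
R2: good=0.47, steady=0.77, low=0.86; AND[max(0, a+b−1)] → w = 0.10
R3: steady=0.77, ¬moderate=1−0.51=0.49, ¬good=1−0.47=0.53; AND[max(0, a+b−1)] → w = 0.00
R4: ¬moderate=1−0.51=0.49, fair=0.90; AND[max(0, a+b−1)] → w = 0.39
Rules with consequent 'normal': {R3, R4} → strengths 0.00, 0.39
Aggregate via t-conorm [min(1, a+b)]: 0.39

0.39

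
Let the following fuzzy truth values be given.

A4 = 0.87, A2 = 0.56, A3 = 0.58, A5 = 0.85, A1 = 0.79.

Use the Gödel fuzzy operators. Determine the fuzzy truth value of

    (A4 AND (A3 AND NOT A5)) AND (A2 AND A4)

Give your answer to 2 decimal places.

0.15

NOT A5 = 1 − 0.85 = 0.15
A3 AND NOT A5 = min(a, b) on (0.58, 0.15) = 0.15
A4 AND (A3 AND NOT A5) = min(a, b) on (0.87, 0.15) = 0.15
A2 AND A4 = min(a, b) on (0.56, 0.87) = 0.56
(A4 AND (A3 AND NOT A5)) AND (A2 AND A4) = min(a, b) on (0.15, 0.56) = 0.15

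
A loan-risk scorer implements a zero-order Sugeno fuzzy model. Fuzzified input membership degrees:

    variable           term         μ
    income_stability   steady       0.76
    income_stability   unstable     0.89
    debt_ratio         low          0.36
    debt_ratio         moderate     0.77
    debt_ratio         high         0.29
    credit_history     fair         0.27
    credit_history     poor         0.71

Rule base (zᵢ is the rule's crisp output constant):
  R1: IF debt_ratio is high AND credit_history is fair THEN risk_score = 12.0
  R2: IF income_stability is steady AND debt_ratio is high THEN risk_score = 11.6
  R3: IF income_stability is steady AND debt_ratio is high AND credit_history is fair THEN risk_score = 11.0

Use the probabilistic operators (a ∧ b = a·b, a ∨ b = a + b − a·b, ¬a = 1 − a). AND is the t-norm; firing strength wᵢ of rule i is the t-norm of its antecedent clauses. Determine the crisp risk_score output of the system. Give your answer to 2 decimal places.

R1 (z=12.0): high=0.29, fair=0.27; AND[a·b] → w = 0.0783
R2 (z=11.6): steady=0.76, high=0.29; AND[a·b] → w = 0.2204
R3 (z=11.0): steady=0.76, high=0.29, fair=0.27; AND[a·b] → w = 0.0595
Weighted average = (0.0783·12.0 + 0.2204·11.6 + 0.0595·11.0) / (0.0783 + 0.2204 + 0.0595)
  = 4.1508 / 0.3582 = 11.59

11.59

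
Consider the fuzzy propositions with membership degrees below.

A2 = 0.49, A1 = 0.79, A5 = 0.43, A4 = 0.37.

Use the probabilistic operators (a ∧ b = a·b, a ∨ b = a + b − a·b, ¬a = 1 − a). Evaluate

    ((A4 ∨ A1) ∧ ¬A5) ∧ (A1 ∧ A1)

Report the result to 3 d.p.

0.309

A4 ∨ A1 = a + b − a·b on (0.3700, 0.7900) = 0.8677
¬A5 = 1 − 0.4300 = 0.5700
(A4 ∨ A1) ∧ ¬A5 = a·b on (0.8677, 0.5700) = 0.4946
A1 ∧ A1 = a·b on (0.7900, 0.7900) = 0.6241
((A4 ∨ A1) ∧ ¬A5) ∧ (A1 ∧ A1) = a·b on (0.4946, 0.6241) = 0.3087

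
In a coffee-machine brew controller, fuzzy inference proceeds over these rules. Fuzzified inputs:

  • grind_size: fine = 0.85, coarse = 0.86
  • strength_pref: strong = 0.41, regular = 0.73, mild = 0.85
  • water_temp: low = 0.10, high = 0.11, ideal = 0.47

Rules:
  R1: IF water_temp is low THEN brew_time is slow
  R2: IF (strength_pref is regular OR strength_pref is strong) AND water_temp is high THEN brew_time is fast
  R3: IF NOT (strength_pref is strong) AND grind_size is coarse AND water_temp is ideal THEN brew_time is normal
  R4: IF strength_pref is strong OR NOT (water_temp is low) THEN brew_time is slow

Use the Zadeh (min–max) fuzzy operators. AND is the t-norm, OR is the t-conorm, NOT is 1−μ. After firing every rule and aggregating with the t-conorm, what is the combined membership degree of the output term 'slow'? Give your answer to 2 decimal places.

R1: low=0.10 → w = 0.10
R2: (regular=0.73 OR strong=0.41) = 0.73; AND[min(a, b)] with high=0.11 → w = 0.11
R3: ¬strong=1−0.41=0.59, coarse=0.86, ideal=0.47; AND[min(a, b)] → w = 0.47
R4: strong=0.41, ¬low=1−0.10=0.90; OR[max(a, b)] → w = 0.90
Rules with consequent 'slow': {R1, R4} → strengths 0.10, 0.90
Aggregate via t-conorm [max(a, b)]: 0.90

0.90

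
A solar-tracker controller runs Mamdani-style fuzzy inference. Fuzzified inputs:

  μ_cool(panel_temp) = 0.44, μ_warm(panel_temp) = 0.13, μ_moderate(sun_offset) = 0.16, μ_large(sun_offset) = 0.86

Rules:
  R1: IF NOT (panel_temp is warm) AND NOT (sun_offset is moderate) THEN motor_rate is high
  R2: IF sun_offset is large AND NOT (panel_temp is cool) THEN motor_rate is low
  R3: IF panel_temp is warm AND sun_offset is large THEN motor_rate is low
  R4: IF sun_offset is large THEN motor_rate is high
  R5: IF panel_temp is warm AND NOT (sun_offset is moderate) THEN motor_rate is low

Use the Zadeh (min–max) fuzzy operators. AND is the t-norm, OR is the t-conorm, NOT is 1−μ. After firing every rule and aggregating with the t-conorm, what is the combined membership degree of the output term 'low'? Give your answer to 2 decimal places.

0.56

R1: ¬warm=1−0.13=0.87, ¬moderate=1−0.16=0.84; AND[min(a, b)] → w = 0.84
R2: large=0.86, ¬cool=1−0.44=0.56; AND[min(a, b)] → w = 0.56
R3: warm=0.13, large=0.86; AND[min(a, b)] → w = 0.13
R4: large=0.86 → w = 0.86
R5: warm=0.13, ¬moderate=1−0.16=0.84; AND[min(a, b)] → w = 0.13
Rules with consequent 'low': {R2, R3, R5} → strengths 0.56, 0.13, 0.13
Aggregate via t-conorm [max(a, b)]: 0.56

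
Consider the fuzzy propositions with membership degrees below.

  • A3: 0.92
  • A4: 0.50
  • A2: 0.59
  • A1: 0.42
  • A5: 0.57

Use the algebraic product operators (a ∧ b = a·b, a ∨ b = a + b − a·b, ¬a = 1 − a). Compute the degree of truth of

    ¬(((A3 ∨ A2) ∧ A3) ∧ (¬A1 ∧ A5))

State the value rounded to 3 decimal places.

A3 ∨ A2 = a + b − a·b on (0.9200, 0.5900) = 0.9672
(A3 ∨ A2) ∧ A3 = a·b on (0.9672, 0.9200) = 0.8898
¬A1 = 1 − 0.4200 = 0.5800
¬A1 ∧ A5 = a·b on (0.5800, 0.5700) = 0.3306
((A3 ∨ A2) ∧ A3) ∧ (¬A1 ∧ A5) = a·b on (0.8898, 0.3306) = 0.2942
¬(((A3 ∨ A2) ∧ A3) ∧ (¬A1 ∧ A5)) = 1 − 0.2942 = 0.7058

0.706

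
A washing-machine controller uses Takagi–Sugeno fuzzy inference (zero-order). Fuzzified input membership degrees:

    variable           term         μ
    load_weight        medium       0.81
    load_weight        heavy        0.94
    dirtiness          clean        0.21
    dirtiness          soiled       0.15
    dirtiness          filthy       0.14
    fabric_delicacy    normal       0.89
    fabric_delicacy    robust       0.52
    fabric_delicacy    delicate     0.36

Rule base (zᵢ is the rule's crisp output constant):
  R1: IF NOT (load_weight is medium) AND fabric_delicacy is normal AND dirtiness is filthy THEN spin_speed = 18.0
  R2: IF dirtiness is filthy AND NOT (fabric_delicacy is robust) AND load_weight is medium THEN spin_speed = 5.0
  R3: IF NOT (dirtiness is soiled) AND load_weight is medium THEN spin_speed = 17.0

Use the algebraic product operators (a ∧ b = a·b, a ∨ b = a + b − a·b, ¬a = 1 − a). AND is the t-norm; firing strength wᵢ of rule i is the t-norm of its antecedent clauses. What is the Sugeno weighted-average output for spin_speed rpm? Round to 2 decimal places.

16.18

R1 (z=18.0): ¬medium=1−0.81=0.19, normal=0.89, filthy=0.14; AND[a·b] → w = 0.0237
R2 (z=5.0): filthy=0.14, ¬robust=1−0.52=0.48, medium=0.81; AND[a·b] → w = 0.0544
R3 (z=17.0): ¬soiled=1−0.15=0.85, medium=0.81; AND[a·b] → w = 0.6885
Weighted average = (0.0237·18.0 + 0.0544·5.0 + 0.6885·17.0) / (0.0237 + 0.0544 + 0.6885)
  = 12.4028 / 0.7666 = 16.18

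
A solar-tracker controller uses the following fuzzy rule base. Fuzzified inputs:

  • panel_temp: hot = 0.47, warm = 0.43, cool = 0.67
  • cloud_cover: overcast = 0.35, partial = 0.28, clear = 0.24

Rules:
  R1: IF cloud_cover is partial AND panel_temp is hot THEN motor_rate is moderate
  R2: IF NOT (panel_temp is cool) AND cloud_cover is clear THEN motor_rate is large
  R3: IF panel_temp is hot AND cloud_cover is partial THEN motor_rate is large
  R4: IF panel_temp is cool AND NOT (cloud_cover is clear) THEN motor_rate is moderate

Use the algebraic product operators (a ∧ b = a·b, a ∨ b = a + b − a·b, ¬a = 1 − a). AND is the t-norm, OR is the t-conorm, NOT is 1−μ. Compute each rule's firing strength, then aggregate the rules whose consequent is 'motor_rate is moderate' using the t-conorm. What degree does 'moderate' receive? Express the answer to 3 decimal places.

R1: partial=0.28, hot=0.47; AND[a·b] → w = 0.1316
R2: ¬cool=1−0.67=0.33, clear=0.24; AND[a·b] → w = 0.0792
R3: hot=0.47, partial=0.28; AND[a·b] → w = 0.1316
R4: cool=0.67, ¬clear=1−0.24=0.76; AND[a·b] → w = 0.5092
Rules with consequent 'moderate': {R1, R4} → strengths 0.1316, 0.5092
Aggregate via t-conorm [a + b − a·b]: 0.5738

0.574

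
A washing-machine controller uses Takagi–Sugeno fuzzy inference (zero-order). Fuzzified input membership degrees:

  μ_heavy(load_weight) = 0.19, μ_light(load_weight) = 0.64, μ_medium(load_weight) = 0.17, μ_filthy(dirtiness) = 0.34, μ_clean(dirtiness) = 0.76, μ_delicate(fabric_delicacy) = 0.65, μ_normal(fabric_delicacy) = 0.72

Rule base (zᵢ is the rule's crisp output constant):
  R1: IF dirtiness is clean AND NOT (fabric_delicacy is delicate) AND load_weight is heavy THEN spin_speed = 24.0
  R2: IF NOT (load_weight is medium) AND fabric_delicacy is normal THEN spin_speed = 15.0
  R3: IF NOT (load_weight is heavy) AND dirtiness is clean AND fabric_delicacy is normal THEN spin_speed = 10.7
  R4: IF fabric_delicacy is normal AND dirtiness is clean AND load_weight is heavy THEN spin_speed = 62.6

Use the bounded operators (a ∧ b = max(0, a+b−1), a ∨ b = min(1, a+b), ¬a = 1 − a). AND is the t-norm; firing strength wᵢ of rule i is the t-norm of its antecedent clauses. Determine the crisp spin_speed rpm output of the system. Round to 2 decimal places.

R1 (z=24.0): clean=0.76, ¬delicate=1−0.65=0.35, heavy=0.19; AND[max(0, a+b−1)] → w = 0.00
R2 (z=15.0): ¬medium=1−0.17=0.83, normal=0.72; AND[max(0, a+b−1)] → w = 0.55
R3 (z=10.7): ¬heavy=1−0.19=0.81, clean=0.76, normal=0.72; AND[max(0, a+b−1)] → w = 0.29
R4 (z=62.6): normal=0.72, clean=0.76, heavy=0.19; AND[max(0, a+b−1)] → w = 0.00
Weighted average = (0.00·24.0 + 0.55·15.0 + 0.29·10.7 + 0.00·62.6) / (0.00 + 0.55 + 0.29 + 0.00)
  = 11.3530 / 0.8400 = 13.52

13.52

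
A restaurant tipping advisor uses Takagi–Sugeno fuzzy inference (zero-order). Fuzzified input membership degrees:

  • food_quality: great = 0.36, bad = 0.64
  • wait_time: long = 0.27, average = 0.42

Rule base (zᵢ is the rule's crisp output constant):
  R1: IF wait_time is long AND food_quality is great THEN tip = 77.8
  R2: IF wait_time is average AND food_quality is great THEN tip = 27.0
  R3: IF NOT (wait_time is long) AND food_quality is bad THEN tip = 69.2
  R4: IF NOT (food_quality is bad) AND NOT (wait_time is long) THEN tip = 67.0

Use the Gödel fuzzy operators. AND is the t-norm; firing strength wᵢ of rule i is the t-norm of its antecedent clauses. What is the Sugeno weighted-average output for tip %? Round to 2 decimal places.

60.82

R1 (z=77.8): long=0.27, great=0.36; AND[min(a, b)] → w = 0.27
R2 (z=27.0): average=0.42, great=0.36; AND[min(a, b)] → w = 0.36
R3 (z=69.2): ¬long=1−0.27=0.73, bad=0.64; AND[min(a, b)] → w = 0.64
R4 (z=67.0): ¬bad=1−0.64=0.36, ¬long=1−0.27=0.73; AND[min(a, b)] → w = 0.36
Weighted average = (0.27·77.8 + 0.36·27.0 + 0.64·69.2 + 0.36·67.0) / (0.27 + 0.36 + 0.64 + 0.36)
  = 99.1340 / 1.6300 = 60.82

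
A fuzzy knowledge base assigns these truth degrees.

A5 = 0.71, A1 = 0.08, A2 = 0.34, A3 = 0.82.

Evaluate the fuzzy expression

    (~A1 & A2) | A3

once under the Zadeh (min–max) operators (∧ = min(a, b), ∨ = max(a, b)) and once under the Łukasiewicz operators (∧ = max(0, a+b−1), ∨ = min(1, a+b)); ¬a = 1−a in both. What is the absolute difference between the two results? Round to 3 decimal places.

Under Zadeh (min–max):
  ~A1 = 1 − 0.08 = 0.92
  ~A1 & A2 = min(a, b) on (0.92, 0.34) = 0.34
  (~A1 & A2) | A3 = max(a, b) on (0.34, 0.82) = 0.82
  → value = 0.8200
Under Łukasiewicz:
  ~A1 = 1 − 0.08 = 0.92
  ~A1 & A2 = max(0, a+b−1) on (0.92, 0.34) = 0.26
  (~A1 & A2) | A3 = min(1, a+b) on (0.26, 0.82) = 1.00
  → value = 1.0000
|0.8200 − 1.0000| = 0.180

0.180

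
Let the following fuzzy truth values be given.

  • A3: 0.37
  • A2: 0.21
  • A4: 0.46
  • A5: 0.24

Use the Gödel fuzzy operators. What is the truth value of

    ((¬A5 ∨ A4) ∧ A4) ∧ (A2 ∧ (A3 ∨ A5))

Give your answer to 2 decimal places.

0.21

¬A5 = 1 − 0.24 = 0.76
¬A5 ∨ A4 = max(a, b) on (0.76, 0.46) = 0.76
(¬A5 ∨ A4) ∧ A4 = min(a, b) on (0.76, 0.46) = 0.46
A3 ∨ A5 = max(a, b) on (0.37, 0.24) = 0.37
A2 ∧ (A3 ∨ A5) = min(a, b) on (0.21, 0.37) = 0.21
((¬A5 ∨ A4) ∧ A4) ∧ (A2 ∧ (A3 ∨ A5)) = min(a, b) on (0.46, 0.21) = 0.21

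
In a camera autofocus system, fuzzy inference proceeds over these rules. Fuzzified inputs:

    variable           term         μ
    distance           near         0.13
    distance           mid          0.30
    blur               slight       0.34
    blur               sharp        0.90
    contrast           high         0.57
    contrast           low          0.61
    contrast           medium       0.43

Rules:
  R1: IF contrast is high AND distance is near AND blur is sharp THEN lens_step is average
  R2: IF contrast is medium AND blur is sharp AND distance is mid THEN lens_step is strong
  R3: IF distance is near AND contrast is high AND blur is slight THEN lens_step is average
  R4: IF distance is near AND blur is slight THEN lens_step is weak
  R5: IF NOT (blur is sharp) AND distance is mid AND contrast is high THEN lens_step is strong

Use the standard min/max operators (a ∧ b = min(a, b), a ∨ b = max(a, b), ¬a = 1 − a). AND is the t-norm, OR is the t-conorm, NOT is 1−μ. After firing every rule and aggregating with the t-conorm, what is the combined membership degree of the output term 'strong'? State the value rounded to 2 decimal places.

0.30

R1: high=0.57, near=0.13, sharp=0.90; AND[min(a, b)] → w = 0.13
R2: medium=0.43, sharp=0.90, mid=0.30; AND[min(a, b)] → w = 0.30
R3: near=0.13, high=0.57, slight=0.34; AND[min(a, b)] → w = 0.13
R4: near=0.13, slight=0.34; AND[min(a, b)] → w = 0.13
R5: ¬sharp=1−0.90=0.10, mid=0.30, high=0.57; AND[min(a, b)] → w = 0.10
Rules with consequent 'strong': {R2, R5} → strengths 0.30, 0.10
Aggregate via t-conorm [max(a, b)]: 0.30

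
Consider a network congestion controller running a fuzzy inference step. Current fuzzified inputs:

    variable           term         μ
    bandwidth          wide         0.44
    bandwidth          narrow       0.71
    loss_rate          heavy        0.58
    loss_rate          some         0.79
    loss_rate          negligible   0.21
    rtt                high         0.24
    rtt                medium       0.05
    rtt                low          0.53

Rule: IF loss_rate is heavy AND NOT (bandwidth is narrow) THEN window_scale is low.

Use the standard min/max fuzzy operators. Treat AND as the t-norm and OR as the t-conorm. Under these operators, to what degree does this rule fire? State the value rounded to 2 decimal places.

0.29

firing strength: heavy=0.58, ¬narrow=1−0.71=0.29; AND[min(a, b)] → w = 0.29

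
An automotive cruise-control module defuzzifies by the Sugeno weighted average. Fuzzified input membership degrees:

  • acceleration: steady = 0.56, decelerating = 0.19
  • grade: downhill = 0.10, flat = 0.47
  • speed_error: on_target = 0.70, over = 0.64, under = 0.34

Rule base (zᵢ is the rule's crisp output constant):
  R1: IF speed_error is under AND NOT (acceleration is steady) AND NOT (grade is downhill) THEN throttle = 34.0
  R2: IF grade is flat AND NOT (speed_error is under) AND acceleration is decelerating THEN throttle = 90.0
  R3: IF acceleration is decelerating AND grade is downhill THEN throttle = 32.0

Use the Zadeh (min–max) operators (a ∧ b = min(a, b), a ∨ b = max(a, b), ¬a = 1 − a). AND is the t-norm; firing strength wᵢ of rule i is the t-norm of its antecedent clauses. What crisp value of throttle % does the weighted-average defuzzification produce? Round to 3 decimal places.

50.571

R1 (z=34.0): under=0.34, ¬steady=1−0.56=0.44, ¬downhill=1−0.10=0.90; AND[min(a, b)] → w = 0.34
R2 (z=90.0): flat=0.47, ¬under=1−0.34=0.66, decelerating=0.19; AND[min(a, b)] → w = 0.19
R3 (z=32.0): decelerating=0.19, downhill=0.10; AND[min(a, b)] → w = 0.10
Weighted average = (0.34·34.0 + 0.19·90.0 + 0.10·32.0) / (0.34 + 0.19 + 0.10)
  = 31.8600 / 0.6300 = 50.571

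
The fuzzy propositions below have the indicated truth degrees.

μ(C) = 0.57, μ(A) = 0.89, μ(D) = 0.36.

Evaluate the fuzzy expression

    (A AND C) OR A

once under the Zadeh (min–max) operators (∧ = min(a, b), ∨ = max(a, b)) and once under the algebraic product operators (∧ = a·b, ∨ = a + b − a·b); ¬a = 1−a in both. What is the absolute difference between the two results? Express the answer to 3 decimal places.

Under Zadeh (min–max):
  A AND C = min(a, b) on (0.89, 0.57) = 0.57
  (A AND C) OR A = max(a, b) on (0.57, 0.89) = 0.89
  → value = 0.8900
Under algebraic product:
  A AND C = a·b on (0.8900, 0.5700) = 0.5073
  (A AND C) OR A = a + b − a·b on (0.5073, 0.8900) = 0.9458
  → value = 0.9458
|0.8900 − 0.9458| = 0.056

0.056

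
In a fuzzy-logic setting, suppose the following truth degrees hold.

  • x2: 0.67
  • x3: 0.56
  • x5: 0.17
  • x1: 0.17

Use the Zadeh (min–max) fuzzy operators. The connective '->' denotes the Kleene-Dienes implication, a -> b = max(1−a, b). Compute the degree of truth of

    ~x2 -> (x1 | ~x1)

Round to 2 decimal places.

~x2 = 1 − 0.67 = 0.33
~x1 = 1 − 0.17 = 0.83
x1 | ~x1 = max(a, b) on (0.17, 0.83) = 0.83
~x2 -> (x1 | ~x1)  [Kleene-Dienes: max(1−a, b)] with a=0.33, b=0.83 → 0.83

0.83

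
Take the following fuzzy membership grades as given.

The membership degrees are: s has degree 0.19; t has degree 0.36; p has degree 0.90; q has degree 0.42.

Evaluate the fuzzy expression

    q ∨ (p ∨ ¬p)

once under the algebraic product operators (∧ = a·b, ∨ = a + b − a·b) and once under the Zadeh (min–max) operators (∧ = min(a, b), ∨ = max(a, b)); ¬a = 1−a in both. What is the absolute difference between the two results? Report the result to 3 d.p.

0.048

Under algebraic product:
  ¬p = 1 − 0.9000 = 0.1000
  p ∨ ¬p = a + b − a·b on (0.9000, 0.1000) = 0.9100
  q ∨ (p ∨ ¬p) = a + b − a·b on (0.4200, 0.9100) = 0.9478
  → value = 0.9478
Under Zadeh (min–max):
  ¬p = 1 − 0.90 = 0.10
  p ∨ ¬p = max(a, b) on (0.90, 0.10) = 0.90
  q ∨ (p ∨ ¬p) = max(a, b) on (0.42, 0.90) = 0.90
  → value = 0.9000
|0.9478 − 0.9000| = 0.048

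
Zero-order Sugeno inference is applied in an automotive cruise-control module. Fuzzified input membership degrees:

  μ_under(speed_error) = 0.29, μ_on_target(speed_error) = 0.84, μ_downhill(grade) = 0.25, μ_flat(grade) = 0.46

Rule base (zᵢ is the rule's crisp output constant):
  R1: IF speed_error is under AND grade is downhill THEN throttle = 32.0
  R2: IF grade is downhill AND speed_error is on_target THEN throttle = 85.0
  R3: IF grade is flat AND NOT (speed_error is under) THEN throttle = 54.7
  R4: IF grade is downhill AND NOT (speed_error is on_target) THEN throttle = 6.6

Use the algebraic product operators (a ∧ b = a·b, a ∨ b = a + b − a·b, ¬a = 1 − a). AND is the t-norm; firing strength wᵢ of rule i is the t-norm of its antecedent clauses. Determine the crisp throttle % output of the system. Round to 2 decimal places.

R1 (z=32.0): under=0.29, downhill=0.25; AND[a·b] → w = 0.0725
R2 (z=85.0): downhill=0.25, on_target=0.84; AND[a·b] → w = 0.2100
R3 (z=54.7): flat=0.46, ¬under=1−0.29=0.71; AND[a·b] → w = 0.3266
R4 (z=6.6): downhill=0.25, ¬on_target=1−0.84=0.16; AND[a·b] → w = 0.0400
Weighted average = (0.0725·32.0 + 0.2100·85.0 + 0.3266·54.7 + 0.0400·6.6) / (0.0725 + 0.2100 + 0.3266 + 0.0400)
  = 38.2990 / 0.6491 = 59.00

59.00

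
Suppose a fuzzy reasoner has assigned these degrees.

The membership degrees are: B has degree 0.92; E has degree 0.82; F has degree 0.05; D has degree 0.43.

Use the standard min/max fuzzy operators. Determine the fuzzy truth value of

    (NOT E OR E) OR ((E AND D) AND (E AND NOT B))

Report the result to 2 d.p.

0.82

NOT E = 1 − 0.82 = 0.18
NOT E OR E = max(a, b) on (0.18, 0.82) = 0.82
E AND D = min(a, b) on (0.82, 0.43) = 0.43
NOT B = 1 − 0.92 = 0.08
E AND NOT B = min(a, b) on (0.82, 0.08) = 0.08
(E AND D) AND (E AND NOT B) = min(a, b) on (0.43, 0.08) = 0.08
(NOT E OR E) OR ((E AND D) AND (E AND NOT B)) = max(a, b) on (0.82, 0.08) = 0.82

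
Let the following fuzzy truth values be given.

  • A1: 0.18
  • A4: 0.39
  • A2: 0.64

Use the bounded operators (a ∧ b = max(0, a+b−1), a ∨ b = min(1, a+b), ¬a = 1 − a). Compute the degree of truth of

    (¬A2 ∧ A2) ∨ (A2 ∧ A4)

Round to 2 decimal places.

0.03

¬A2 = 1 − 0.64 = 0.36
¬A2 ∧ A2 = max(0, a+b−1) on (0.36, 0.64) = 0.00
A2 ∧ A4 = max(0, a+b−1) on (0.64, 0.39) = 0.03
(¬A2 ∧ A2) ∨ (A2 ∧ A4) = min(1, a+b) on (0.00, 0.03) = 0.03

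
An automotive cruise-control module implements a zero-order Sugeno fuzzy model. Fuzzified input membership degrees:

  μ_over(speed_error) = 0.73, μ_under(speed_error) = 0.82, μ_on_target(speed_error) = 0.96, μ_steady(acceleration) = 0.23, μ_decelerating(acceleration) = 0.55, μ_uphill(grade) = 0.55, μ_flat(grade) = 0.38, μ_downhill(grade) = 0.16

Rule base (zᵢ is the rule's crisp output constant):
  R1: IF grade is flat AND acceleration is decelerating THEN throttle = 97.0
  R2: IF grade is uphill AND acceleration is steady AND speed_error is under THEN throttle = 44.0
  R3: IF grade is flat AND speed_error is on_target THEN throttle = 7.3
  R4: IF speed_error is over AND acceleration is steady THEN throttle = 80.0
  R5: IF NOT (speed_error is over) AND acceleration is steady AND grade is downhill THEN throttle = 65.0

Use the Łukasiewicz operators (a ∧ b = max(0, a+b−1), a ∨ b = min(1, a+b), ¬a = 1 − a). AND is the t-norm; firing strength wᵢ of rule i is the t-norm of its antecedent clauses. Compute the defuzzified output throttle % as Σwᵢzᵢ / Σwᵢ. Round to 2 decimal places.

R1 (z=97.0): flat=0.38, decelerating=0.55; AND[max(0, a+b−1)] → w = 0.00
R2 (z=44.0): uphill=0.55, steady=0.23, under=0.82; AND[max(0, a+b−1)] → w = 0.00
R3 (z=7.3): flat=0.38, on_target=0.96; AND[max(0, a+b−1)] → w = 0.34
R4 (z=80.0): over=0.73, steady=0.23; AND[max(0, a+b−1)] → w = 0.00
R5 (z=65.0): ¬over=1−0.73=0.27, steady=0.23, downhill=0.16; AND[max(0, a+b−1)] → w = 0.00
Weighted average = (0.00·97.0 + 0.00·44.0 + 0.34·7.3 + 0.00·80.0 + 0.00·65.0) / (0.00 + 0.00 + 0.34 + 0.00 + 0.00)
  = 2.4820 / 0.3400 = 7.30

7.30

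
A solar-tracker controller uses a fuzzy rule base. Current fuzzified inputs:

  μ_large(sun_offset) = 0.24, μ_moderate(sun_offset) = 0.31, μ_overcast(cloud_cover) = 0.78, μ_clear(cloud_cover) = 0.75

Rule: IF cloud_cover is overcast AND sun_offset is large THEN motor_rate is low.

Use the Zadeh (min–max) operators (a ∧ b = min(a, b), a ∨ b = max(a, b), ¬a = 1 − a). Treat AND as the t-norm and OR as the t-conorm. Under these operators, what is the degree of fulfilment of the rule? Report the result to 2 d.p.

0.24

firing strength: overcast=0.78, large=0.24; AND[min(a, b)] → w = 0.24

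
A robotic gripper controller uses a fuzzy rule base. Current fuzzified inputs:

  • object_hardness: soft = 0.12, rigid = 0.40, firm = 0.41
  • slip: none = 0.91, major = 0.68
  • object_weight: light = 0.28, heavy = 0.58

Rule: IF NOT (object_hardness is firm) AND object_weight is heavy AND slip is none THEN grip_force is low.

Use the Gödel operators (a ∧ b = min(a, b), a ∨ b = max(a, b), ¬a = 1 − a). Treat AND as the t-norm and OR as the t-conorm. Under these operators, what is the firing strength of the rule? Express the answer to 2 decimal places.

0.58

firing strength: ¬firm=1−0.41=0.59, heavy=0.58, none=0.91; AND[min(a, b)] → w = 0.58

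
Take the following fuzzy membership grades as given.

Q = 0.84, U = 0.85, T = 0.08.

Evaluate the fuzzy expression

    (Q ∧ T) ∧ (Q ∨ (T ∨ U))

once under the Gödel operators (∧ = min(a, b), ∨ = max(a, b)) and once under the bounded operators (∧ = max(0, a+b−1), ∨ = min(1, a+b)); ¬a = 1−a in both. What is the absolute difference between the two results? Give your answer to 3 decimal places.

0.080

Under Gödel:
  Q ∧ T = min(a, b) on (0.84, 0.08) = 0.08
  T ∨ U = max(a, b) on (0.08, 0.85) = 0.85
  Q ∨ (T ∨ U) = max(a, b) on (0.84, 0.85) = 0.85
  (Q ∧ T) ∧ (Q ∨ (T ∨ U)) = min(a, b) on (0.08, 0.85) = 0.08
  → value = 0.0800
Under bounded:
  Q ∧ T = max(0, a+b−1) on (0.84, 0.08) = 0.00
  T ∨ U = min(1, a+b) on (0.08, 0.85) = 0.93
  Q ∨ (T ∨ U) = min(1, a+b) on (0.84, 0.93) = 1.00
  (Q ∧ T) ∧ (Q ∨ (T ∨ U)) = max(0, a+b−1) on (0.00, 1.00) = 0.00
  → value = 0.0000
|0.0800 − 0.0000| = 0.080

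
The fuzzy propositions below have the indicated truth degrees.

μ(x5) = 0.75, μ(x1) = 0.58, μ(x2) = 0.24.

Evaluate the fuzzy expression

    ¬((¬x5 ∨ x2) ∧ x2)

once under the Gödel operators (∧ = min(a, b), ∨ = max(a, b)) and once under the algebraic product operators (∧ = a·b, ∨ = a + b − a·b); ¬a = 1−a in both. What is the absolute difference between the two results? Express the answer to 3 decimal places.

0.137

Under Gödel:
  ¬x5 = 1 − 0.75 = 0.25
  ¬x5 ∨ x2 = max(a, b) on (0.25, 0.24) = 0.25
  (¬x5 ∨ x2) ∧ x2 = min(a, b) on (0.25, 0.24) = 0.24
  ¬((¬x5 ∨ x2) ∧ x2) = 1 − 0.24 = 0.76
  → value = 0.7600
Under algebraic product:
  ¬x5 = 1 − 0.7500 = 0.2500
  ¬x5 ∨ x2 = a + b − a·b on (0.2500, 0.2400) = 0.4300
  (¬x5 ∨ x2) ∧ x2 = a·b on (0.4300, 0.2400) = 0.1032
  ¬((¬x5 ∨ x2) ∧ x2) = 1 − 0.1032 = 0.8968
  → value = 0.8968
|0.7600 − 0.8968| = 0.137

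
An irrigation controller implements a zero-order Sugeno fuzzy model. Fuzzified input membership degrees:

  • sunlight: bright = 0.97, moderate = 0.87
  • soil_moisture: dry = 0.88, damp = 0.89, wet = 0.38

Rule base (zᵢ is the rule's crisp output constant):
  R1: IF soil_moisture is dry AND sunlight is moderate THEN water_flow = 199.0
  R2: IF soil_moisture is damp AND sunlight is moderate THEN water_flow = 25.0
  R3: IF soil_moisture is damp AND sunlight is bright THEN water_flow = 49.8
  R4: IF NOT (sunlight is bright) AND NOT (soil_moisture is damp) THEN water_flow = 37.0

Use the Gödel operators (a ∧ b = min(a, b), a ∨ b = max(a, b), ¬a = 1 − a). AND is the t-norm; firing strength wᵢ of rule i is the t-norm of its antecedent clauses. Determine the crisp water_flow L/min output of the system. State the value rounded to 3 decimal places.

90.343

R1 (z=199.0): dry=0.88, moderate=0.87; AND[min(a, b)] → w = 0.87
R2 (z=25.0): damp=0.89, moderate=0.87; AND[min(a, b)] → w = 0.87
R3 (z=49.8): damp=0.89, bright=0.97; AND[min(a, b)] → w = 0.89
R4 (z=37.0): ¬bright=1−0.97=0.03, ¬damp=1−0.89=0.11; AND[min(a, b)] → w = 0.03
Weighted average = (0.87·199.0 + 0.87·25.0 + 0.89·49.8 + 0.03·37.0) / (0.87 + 0.87 + 0.89 + 0.03)
  = 240.3120 / 2.6600 = 90.343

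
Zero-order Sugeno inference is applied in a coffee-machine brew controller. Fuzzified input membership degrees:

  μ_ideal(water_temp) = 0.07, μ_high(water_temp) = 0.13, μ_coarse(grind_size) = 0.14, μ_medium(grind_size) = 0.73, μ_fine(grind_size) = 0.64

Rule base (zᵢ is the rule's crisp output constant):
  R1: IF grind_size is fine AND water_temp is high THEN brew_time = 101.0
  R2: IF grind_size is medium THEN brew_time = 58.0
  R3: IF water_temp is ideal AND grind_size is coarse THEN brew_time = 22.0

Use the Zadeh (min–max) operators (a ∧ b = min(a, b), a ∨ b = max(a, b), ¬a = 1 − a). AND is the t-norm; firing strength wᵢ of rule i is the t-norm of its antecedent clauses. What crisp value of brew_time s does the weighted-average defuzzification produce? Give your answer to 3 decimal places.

61.301

R1 (z=101.0): fine=0.64, high=0.13; AND[min(a, b)] → w = 0.13
R2 (z=58.0): medium=0.73 → w = 0.73
R3 (z=22.0): ideal=0.07, coarse=0.14; AND[min(a, b)] → w = 0.07
Weighted average = (0.13·101.0 + 0.73·58.0 + 0.07·22.0) / (0.13 + 0.73 + 0.07)
  = 57.0100 / 0.9300 = 61.301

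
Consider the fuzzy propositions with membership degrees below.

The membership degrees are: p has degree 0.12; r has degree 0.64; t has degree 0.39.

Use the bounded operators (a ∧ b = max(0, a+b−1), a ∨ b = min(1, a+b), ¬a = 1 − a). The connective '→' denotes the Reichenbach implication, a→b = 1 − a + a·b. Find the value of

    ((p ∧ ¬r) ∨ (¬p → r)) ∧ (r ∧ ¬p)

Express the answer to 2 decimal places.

¬r = 1 − 0.64 = 0.36
p ∧ ¬r = max(0, a+b−1) on (0.12, 0.36) = 0.00
¬p = 1 − 0.12 = 0.88
¬p → r  [Reichenbach: 1 − a + a·b] with a=0.88, b=0.64 → 0.68
(p ∧ ¬r) ∨ (¬p → r) = min(1, a+b) on (0.00, 0.68) = 0.68
¬p = 1 − 0.12 = 0.88
r ∧ ¬p = max(0, a+b−1) on (0.64, 0.88) = 0.52
((p ∧ ¬r) ∨ (¬p → r)) ∧ (r ∧ ¬p) = max(0, a+b−1) on (0.68, 0.52) = 0.20

0.20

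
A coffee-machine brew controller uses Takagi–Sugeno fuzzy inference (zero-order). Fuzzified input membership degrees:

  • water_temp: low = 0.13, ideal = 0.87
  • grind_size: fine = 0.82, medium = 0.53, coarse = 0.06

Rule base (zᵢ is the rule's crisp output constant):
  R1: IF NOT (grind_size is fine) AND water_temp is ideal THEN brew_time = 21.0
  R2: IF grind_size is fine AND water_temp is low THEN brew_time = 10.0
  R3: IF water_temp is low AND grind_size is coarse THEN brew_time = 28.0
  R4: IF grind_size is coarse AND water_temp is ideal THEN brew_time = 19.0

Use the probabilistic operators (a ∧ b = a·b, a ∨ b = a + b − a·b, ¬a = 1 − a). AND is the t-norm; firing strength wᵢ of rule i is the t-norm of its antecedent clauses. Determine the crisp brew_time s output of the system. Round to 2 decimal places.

17.22

R1 (z=21.0): ¬fine=1−0.82=0.18, ideal=0.87; AND[a·b] → w = 0.1566
R2 (z=10.0): fine=0.82, low=0.13; AND[a·b] → w = 0.1066
R3 (z=28.0): low=0.13, coarse=0.06; AND[a·b] → w = 0.0078
R4 (z=19.0): coarse=0.06, ideal=0.87; AND[a·b] → w = 0.0522
Weighted average = (0.1566·21.0 + 0.1066·10.0 + 0.0078·28.0 + 0.0522·19.0) / (0.1566 + 0.1066 + 0.0078 + 0.0522)
  = 5.5648 / 0.3232 = 17.22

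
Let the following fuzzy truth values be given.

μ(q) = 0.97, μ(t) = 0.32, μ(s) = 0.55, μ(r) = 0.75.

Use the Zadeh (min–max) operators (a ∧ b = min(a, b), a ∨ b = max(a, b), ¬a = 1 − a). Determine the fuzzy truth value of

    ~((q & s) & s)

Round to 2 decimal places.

q & s = min(a, b) on (0.97, 0.55) = 0.55
(q & s) & s = min(a, b) on (0.55, 0.55) = 0.55
~((q & s) & s) = 1 − 0.55 = 0.45

0.45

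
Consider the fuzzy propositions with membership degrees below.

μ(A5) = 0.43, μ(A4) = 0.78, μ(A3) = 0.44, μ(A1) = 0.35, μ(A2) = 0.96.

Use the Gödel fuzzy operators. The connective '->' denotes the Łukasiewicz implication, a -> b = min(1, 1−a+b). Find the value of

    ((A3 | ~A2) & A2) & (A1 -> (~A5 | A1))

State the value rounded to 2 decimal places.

0.44

~A2 = 1 − 0.96 = 0.04
A3 | ~A2 = max(a, b) on (0.44, 0.04) = 0.44
(A3 | ~A2) & A2 = min(a, b) on (0.44, 0.96) = 0.44
~A5 = 1 − 0.43 = 0.57
~A5 | A1 = max(a, b) on (0.57, 0.35) = 0.57
A1 -> (~A5 | A1)  [Łukasiewicz: min(1, 1−a+b)] with a=0.35, b=0.57 → 1.00
((A3 | ~A2) & A2) & (A1 -> (~A5 | A1)) = min(a, b) on (0.44, 1.00) = 0.44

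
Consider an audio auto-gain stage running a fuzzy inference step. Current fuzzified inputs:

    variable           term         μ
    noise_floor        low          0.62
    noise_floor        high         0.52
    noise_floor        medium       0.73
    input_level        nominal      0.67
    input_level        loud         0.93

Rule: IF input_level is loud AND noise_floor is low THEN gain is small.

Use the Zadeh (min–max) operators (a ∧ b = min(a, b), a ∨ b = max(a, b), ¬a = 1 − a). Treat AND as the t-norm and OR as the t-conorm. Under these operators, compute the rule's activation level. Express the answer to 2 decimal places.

0.62

firing strength: loud=0.93, low=0.62; AND[min(a, b)] → w = 0.62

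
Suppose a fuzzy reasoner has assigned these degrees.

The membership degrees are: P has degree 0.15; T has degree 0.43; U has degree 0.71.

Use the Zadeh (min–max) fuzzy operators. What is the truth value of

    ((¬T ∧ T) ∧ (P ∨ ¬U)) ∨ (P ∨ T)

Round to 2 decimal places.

0.43

¬T = 1 − 0.43 = 0.57
¬T ∧ T = min(a, b) on (0.57, 0.43) = 0.43
¬U = 1 − 0.71 = 0.29
P ∨ ¬U = max(a, b) on (0.15, 0.29) = 0.29
(¬T ∧ T) ∧ (P ∨ ¬U) = min(a, b) on (0.43, 0.29) = 0.29
P ∨ T = max(a, b) on (0.15, 0.43) = 0.43
((¬T ∧ T) ∧ (P ∨ ¬U)) ∨ (P ∨ T) = max(a, b) on (0.29, 0.43) = 0.43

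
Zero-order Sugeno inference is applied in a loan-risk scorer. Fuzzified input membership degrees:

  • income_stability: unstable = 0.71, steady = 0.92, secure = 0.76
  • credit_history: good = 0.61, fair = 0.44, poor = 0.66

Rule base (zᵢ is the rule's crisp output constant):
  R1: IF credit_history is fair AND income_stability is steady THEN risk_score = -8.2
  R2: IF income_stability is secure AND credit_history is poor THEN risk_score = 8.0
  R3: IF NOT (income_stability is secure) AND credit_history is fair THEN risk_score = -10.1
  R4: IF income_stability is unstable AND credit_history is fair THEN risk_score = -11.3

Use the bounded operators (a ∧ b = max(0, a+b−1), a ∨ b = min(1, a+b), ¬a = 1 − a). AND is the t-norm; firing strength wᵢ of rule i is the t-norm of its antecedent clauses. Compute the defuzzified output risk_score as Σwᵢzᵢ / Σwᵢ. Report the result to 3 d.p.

R1 (z=-8.2): fair=0.44, steady=0.92; AND[max(0, a+b−1)] → w = 0.36
R2 (z=8.0): secure=0.76, poor=0.66; AND[max(0, a+b−1)] → w = 0.42
R3 (z=-10.1): ¬secure=1−0.76=0.24, fair=0.44; AND[max(0, a+b−1)] → w = 0.00
R4 (z=-11.3): unstable=0.71, fair=0.44; AND[max(0, a+b−1)] → w = 0.15
Weighted average = (0.36·-8.2 + 0.42·8.0 + 0.00·-10.1 + 0.15·-11.3) / (0.36 + 0.42 + 0.00 + 0.15)
  = -1.2870 / 0.9300 = -1.384

-1.384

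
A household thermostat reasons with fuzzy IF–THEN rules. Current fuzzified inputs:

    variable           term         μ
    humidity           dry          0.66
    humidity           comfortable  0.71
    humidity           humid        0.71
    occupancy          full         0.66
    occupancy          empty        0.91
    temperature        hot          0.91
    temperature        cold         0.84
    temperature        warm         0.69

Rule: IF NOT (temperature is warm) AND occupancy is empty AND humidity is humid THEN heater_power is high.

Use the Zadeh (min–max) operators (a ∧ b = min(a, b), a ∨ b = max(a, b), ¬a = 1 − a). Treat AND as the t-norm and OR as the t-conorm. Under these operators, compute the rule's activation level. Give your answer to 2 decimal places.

0.31

firing strength: ¬warm=1−0.69=0.31, empty=0.91, humid=0.71; AND[min(a, b)] → w = 0.31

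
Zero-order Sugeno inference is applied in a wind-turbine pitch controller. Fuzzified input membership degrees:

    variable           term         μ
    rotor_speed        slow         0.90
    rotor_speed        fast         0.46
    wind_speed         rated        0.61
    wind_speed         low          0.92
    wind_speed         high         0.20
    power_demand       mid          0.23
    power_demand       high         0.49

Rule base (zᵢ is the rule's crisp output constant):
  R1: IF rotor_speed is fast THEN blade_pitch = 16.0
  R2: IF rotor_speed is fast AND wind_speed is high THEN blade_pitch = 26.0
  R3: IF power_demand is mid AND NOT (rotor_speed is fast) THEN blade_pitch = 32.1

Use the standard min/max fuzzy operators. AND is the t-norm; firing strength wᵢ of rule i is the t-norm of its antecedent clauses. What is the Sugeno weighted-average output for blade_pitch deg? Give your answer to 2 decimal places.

R1 (z=16.0): fast=0.46 → w = 0.46
R2 (z=26.0): fast=0.46, high=0.20; AND[min(a, b)] → w = 0.20
R3 (z=32.1): mid=0.23, ¬fast=1−0.46=0.54; AND[min(a, b)] → w = 0.23
Weighted average = (0.46·16.0 + 0.20·26.0 + 0.23·32.1) / (0.46 + 0.20 + 0.23)
  = 19.9430 / 0.8900 = 22.41

22.41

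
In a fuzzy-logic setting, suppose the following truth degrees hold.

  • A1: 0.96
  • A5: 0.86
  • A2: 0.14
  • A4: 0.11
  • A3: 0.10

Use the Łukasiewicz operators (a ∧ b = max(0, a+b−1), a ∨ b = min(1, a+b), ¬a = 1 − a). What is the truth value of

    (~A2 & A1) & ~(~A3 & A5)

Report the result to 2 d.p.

~A2 = 1 − 0.14 = 0.86
~A2 & A1 = max(0, a+b−1) on (0.86, 0.96) = 0.82
~A3 = 1 − 0.10 = 0.90
~A3 & A5 = max(0, a+b−1) on (0.90, 0.86) = 0.76
~(~A3 & A5) = 1 − 0.76 = 0.24
(~A2 & A1) & ~(~A3 & A5) = max(0, a+b−1) on (0.82, 0.24) = 0.06

0.06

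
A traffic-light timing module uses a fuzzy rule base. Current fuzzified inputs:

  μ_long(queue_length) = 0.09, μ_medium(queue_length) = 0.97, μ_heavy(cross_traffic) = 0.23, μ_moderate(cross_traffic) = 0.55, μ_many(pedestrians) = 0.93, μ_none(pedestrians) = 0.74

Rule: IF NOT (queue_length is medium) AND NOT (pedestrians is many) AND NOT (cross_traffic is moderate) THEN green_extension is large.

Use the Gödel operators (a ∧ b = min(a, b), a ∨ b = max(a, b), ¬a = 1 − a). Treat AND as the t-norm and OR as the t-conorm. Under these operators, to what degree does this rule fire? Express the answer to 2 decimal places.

firing strength: ¬medium=1−0.97=0.03, ¬many=1−0.93=0.07, ¬moderate=1−0.55=0.45; AND[min(a, b)] → w = 0.03

0.03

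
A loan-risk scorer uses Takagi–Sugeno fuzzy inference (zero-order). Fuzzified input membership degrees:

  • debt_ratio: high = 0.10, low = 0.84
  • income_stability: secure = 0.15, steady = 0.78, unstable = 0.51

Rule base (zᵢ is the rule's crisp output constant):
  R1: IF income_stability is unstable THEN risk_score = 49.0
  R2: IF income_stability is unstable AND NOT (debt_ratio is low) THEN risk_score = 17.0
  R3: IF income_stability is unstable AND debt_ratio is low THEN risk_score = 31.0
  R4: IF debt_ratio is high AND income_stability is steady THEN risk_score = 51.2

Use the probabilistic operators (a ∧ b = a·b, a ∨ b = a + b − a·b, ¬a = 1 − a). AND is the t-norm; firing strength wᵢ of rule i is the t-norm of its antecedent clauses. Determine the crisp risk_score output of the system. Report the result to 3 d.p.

39.755

R1 (z=49.0): unstable=0.51 → w = 0.5100
R2 (z=17.0): unstable=0.51, ¬low=1−0.84=0.16; AND[a·b] → w = 0.0816
R3 (z=31.0): unstable=0.51, low=0.84; AND[a·b] → w = 0.4284
R4 (z=51.2): high=0.10, steady=0.78; AND[a·b] → w = 0.0780
Weighted average = (0.5100·49.0 + 0.0816·17.0 + 0.4284·31.0 + 0.0780·51.2) / (0.5100 + 0.0816 + 0.4284 + 0.0780)
  = 43.6512 / 1.0980 = 39.755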